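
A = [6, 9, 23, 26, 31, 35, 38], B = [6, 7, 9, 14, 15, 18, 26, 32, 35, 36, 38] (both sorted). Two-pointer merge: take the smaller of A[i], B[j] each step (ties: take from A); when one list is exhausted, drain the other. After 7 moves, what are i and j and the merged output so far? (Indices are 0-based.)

i=2, j=5, merged so far=[6, 6, 7, 9, 9, 14, 15]

[i=0,j=0] A[i]=6<=B[j]=6 take 6 → i++
[i=1,j=0] A[i]=9>B[j]=6 take 6 → j++
[i=1,j=1] A[i]=9>B[j]=7 take 7 → j++
[i=1,j=2] A[i]=9<=B[j]=9 take 9 → i++
[i=2,j=2] A[i]=23>B[j]=9 take 9 → j++
[i=2,j=3] A[i]=23>B[j]=14 take 14 → j++
[i=2,j=4] A[i]=23>B[j]=15 take 15 → j++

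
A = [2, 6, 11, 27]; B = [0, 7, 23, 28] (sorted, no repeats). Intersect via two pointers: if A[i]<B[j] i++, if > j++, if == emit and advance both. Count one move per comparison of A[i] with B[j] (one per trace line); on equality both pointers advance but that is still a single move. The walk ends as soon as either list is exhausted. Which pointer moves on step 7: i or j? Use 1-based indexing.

i

[i=1,j=1] 2>0 → j++
[i=1,j=2] 2<7 → i++
[i=2,j=2] 6<7 → i++
[i=3,j=2] 11>7 → j++
[i=3,j=3] 11<23 → i++
[i=4,j=3] 27>23 → j++
[i=4,j=4] 27<28 → i++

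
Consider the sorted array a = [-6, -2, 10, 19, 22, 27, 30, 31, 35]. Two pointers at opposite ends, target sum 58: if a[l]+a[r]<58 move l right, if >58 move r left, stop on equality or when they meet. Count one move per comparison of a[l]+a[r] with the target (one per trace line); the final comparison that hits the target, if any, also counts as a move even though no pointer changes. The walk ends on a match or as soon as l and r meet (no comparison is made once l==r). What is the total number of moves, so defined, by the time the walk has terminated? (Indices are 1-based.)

7 moves

[1,9] -6+35=29 <58 → l++
[2,9] -2+35=33 <58 → l++
[3,9] 10+35=45 <58 → l++
[4,9] 19+35=54 <58 → l++
[5,9] 22+35=57 <58 → l++
[6,9] 27+35=62 >58 → r--
[6,8] 27+31=58 → found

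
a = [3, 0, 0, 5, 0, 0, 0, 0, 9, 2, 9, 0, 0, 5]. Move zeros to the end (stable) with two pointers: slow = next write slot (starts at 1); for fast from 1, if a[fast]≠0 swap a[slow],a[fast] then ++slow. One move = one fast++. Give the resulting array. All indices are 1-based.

slow=1 fast=1: a[fast]=3≠0 swap→a[1]=3, slow++,fast++
slow=2 fast=2: a[fast]=0, fast++
slow=2 fast=3: a[fast]=0, fast++
slow=2 fast=4: a[fast]=5≠0 swap→a[2]=5, slow++,fast++
slow=3 fast=5: a[fast]=0, fast++
slow=3 fast=6: a[fast]=0, fast++
slow=3 fast=7: a[fast]=0, fast++
slow=3 fast=8: a[fast]=0, fast++
slow=3 fast=9: a[fast]=9≠0 swap→a[3]=9, slow++,fast++
slow=4 fast=10: a[fast]=2≠0 swap→a[4]=2, slow++,fast++
slow=5 fast=11: a[fast]=9≠0 swap→a[5]=9, slow++,fast++
slow=6 fast=12: a[fast]=0, fast++
slow=6 fast=13: a[fast]=0, fast++
slow=6 fast=14: a[fast]=5≠0 swap→a[6]=5, slow++,fast++

[3, 5, 9, 2, 9, 5, 0, 0, 0, 0, 0, 0, 0, 0]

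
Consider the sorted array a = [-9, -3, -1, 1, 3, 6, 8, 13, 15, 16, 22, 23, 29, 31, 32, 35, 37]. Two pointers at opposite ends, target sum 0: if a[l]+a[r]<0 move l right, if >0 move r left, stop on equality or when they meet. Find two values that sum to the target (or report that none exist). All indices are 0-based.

[0,16] -9+37=28 >0 → r--
[0,15] -9+35=26 >0 → r--
[0,14] -9+32=23 >0 → r--
[0,13] -9+31=22 >0 → r--
[0,12] -9+29=20 >0 → r--
[0,11] -9+23=14 >0 → r--
[0,10] -9+22=13 >0 → r--
[0,9] -9+16=7 >0 → r--
[0,8] -9+15=6 >0 → r--
[0,7] -9+13=4 >0 → r--
[0,6] -9+8=-1 <0 → l++
[1,6] -3+8=5 >0 → r--
[1,5] -3+6=3 >0 → r--
[1,4] -3+3=0 → found

(-3, 3)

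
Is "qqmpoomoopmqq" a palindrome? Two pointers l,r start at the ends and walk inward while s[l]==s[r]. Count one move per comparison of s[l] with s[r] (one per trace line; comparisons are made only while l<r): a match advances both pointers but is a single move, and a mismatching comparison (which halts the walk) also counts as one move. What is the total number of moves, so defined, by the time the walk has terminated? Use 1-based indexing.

6 moves

[1,13] 'q'=='q' → l++,r--
[2,12] 'q'=='q' → l++,r--
[3,11] 'm'=='m' → l++,r--
[4,10] 'p'=='p' → l++,r--
[5,9] 'o'=='o' → l++,r--
[6,8] 'o'=='o' → l++,r--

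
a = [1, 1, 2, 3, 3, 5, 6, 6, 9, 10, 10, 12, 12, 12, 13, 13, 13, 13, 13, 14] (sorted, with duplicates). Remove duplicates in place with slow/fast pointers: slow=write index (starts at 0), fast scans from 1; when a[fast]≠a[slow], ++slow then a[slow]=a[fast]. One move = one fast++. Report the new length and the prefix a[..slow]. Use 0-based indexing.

length 10; prefix = [1, 2, 3, 5, 6, 9, 10, 12, 13, 14]

(s=0,f=1) a[fast]=1=a[slow] dup → fast++
(s=0,f=2) a[fast]=2≠a[slow]=1 write a[1]=2 → slow++,fast++
(s=1,f=3) a[fast]=3≠a[slow]=2 write a[2]=3 → slow++,fast++
(s=2,f=4) a[fast]=3=a[slow] dup → fast++
(s=2,f=5) a[fast]=5≠a[slow]=3 write a[3]=5 → slow++,fast++
(s=3,f=6) a[fast]=6≠a[slow]=5 write a[4]=6 → slow++,fast++
(s=4,f=7) a[fast]=6=a[slow] dup → fast++
(s=4,f=8) a[fast]=9≠a[slow]=6 write a[5]=9 → slow++,fast++
(s=5,f=9) a[fast]=10≠a[slow]=9 write a[6]=10 → slow++,fast++
(s=6,f=10) a[fast]=10=a[slow] dup → fast++
(s=6,f=11) a[fast]=12≠a[slow]=10 write a[7]=12 → slow++,fast++
(s=7,f=12) a[fast]=12=a[slow] dup → fast++
(s=7,f=13) a[fast]=12=a[slow] dup → fast++
(s=7,f=14) a[fast]=13≠a[slow]=12 write a[8]=13 → slow++,fast++
(s=8,f=15) a[fast]=13=a[slow] dup → fast++
(s=8,f=16) a[fast]=13=a[slow] dup → fast++
(s=8,f=17) a[fast]=13=a[slow] dup → fast++
(s=8,f=18) a[fast]=13=a[slow] dup → fast++
(s=8,f=19) a[fast]=14≠a[slow]=13 write a[9]=14 → slow++,fast++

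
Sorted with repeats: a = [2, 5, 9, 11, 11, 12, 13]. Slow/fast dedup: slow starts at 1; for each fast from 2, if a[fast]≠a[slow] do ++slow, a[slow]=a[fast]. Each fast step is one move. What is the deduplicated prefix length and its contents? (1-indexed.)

length 6; prefix = [2, 5, 9, 11, 12, 13]

(s=1,f=2) a[fast]=5≠a[slow]=2 write a[2]=5 → slow++,fast++
(s=2,f=3) a[fast]=9≠a[slow]=5 write a[3]=9 → slow++,fast++
(s=3,f=4) a[fast]=11≠a[slow]=9 write a[4]=11 → slow++,fast++
(s=4,f=5) a[fast]=11=a[slow] dup → fast++
(s=4,f=6) a[fast]=12≠a[slow]=11 write a[5]=12 → slow++,fast++
(s=5,f=7) a[fast]=13≠a[slow]=12 write a[6]=13 → slow++,fast++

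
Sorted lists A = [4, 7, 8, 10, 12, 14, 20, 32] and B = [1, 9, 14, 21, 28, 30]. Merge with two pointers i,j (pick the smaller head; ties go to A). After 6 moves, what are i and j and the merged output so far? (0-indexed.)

i=4, j=2, merged so far=[1, 4, 7, 8, 9, 10]

[i=0,j=0] A[i]=4>B[j]=1 take 1 → j++
[i=0,j=1] A[i]=4<=B[j]=9 take 4 → i++
[i=1,j=1] A[i]=7<=B[j]=9 take 7 → i++
[i=2,j=1] A[i]=8<=B[j]=9 take 8 → i++
[i=3,j=1] A[i]=10>B[j]=9 take 9 → j++
[i=3,j=2] A[i]=10<=B[j]=14 take 10 → i++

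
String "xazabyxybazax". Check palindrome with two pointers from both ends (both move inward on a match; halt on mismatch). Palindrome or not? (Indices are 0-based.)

palindrome

l=0 r=12: 'x'=='x', l++,r--
l=1 r=11: 'a'=='a', l++,r--
l=2 r=10: 'z'=='z', l++,r--
l=3 r=9: 'a'=='a', l++,r--
l=4 r=8: 'b'=='b', l++,r--
l=5 r=7: 'y'=='y', l++,r--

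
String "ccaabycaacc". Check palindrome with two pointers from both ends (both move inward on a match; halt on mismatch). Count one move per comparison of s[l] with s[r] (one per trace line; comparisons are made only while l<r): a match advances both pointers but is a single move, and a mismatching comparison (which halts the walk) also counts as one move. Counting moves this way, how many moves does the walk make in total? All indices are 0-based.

[0,10] 'c'=='c' → l++,r--
[1,9] 'c'=='c' → l++,r--
[2,8] 'a'=='a' → l++,r--
[3,7] 'a'=='a' → l++,r--
[4,6] 'b'!='c' → stop

5 moves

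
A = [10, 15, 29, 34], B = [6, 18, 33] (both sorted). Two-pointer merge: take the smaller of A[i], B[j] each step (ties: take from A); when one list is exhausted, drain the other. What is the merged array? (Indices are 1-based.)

[6, 10, 15, 18, 29, 33, 34]

[i=1,j=1] A[i]=10>B[j]=6 take 6 → j++
[i=1,j=2] A[i]=10<=B[j]=18 take 10 → i++
[i=2,j=2] A[i]=15<=B[j]=18 take 15 → i++
[i=3,j=2] A[i]=29>B[j]=18 take 18 → j++
[i=3,j=3] A[i]=29<=B[j]=33 take 29 → i++
[i=4,j=3] A[i]=34>B[j]=33 take 33 → j++
[i=4,j=4] B done, take A[i]=34 → i++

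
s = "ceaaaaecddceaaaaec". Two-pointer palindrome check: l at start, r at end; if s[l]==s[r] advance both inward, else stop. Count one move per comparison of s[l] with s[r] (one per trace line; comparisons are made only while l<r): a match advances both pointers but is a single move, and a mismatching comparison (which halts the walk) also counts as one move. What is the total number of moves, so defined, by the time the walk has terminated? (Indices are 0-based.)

9 moves

l=0 r=17: 'c'=='c', l++,r--
l=1 r=16: 'e'=='e', l++,r--
l=2 r=15: 'a'=='a', l++,r--
l=3 r=14: 'a'=='a', l++,r--
l=4 r=13: 'a'=='a', l++,r--
l=5 r=12: 'a'=='a', l++,r--
l=6 r=11: 'e'=='e', l++,r--
l=7 r=10: 'c'=='c', l++,r--
l=8 r=9: 'd'=='d', l++,r--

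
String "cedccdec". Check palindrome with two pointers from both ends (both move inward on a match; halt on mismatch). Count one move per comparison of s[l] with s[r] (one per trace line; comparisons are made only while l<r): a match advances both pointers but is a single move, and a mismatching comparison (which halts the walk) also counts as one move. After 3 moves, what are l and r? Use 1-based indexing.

l=4, r=5

[1,8] 'c'=='c' → l++,r--
[2,7] 'e'=='e' → l++,r--
[3,6] 'd'=='d' → l++,r--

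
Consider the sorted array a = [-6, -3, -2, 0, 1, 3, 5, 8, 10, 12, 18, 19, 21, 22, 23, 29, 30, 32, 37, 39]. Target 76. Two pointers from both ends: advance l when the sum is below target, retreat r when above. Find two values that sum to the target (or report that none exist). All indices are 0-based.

[0,19] -6+39=33 <76 → l++
[1,19] -3+39=36 <76 → l++
[2,19] -2+39=37 <76 → l++
[3,19] 0+39=39 <76 → l++
[4,19] 1+39=40 <76 → l++
[5,19] 3+39=42 <76 → l++
[6,19] 5+39=44 <76 → l++
[7,19] 8+39=47 <76 → l++
[8,19] 10+39=49 <76 → l++
[9,19] 12+39=51 <76 → l++
[10,19] 18+39=57 <76 → l++
[11,19] 19+39=58 <76 → l++
[12,19] 21+39=60 <76 → l++
[13,19] 22+39=61 <76 → l++
[14,19] 23+39=62 <76 → l++
[15,19] 29+39=68 <76 → l++
[16,19] 30+39=69 <76 → l++
[17,19] 32+39=71 <76 → l++
[18,19] 37+39=76 → found

(37, 39)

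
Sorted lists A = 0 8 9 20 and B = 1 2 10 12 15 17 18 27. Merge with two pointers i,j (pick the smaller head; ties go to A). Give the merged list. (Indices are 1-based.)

[0, 1, 2, 8, 9, 10, 12, 15, 17, 18, 20, 27]

i=1 j=1: A[i]=0<=B[j]=1 take 0, i++
i=2 j=1: A[i]=8>B[j]=1 take 1, j++
i=2 j=2: A[i]=8>B[j]=2 take 2, j++
i=2 j=3: A[i]=8<=B[j]=10 take 8, i++
i=3 j=3: A[i]=9<=B[j]=10 take 9, i++
i=4 j=3: A[i]=20>B[j]=10 take 10, j++
i=4 j=4: A[i]=20>B[j]=12 take 12, j++
i=4 j=5: A[i]=20>B[j]=15 take 15, j++
i=4 j=6: A[i]=20>B[j]=17 take 17, j++
i=4 j=7: A[i]=20>B[j]=18 take 18, j++
i=4 j=8: A[i]=20<=B[j]=27 take 20, i++
i=5 j=8: A done, take B[j]=27, j++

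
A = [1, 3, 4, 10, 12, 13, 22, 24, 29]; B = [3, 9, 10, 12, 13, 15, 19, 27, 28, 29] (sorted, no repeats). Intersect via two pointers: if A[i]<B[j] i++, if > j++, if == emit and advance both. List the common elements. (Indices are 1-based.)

intersection = [3, 10, 12, 13, 29]

i=1 j=1: 1<3, i++
i=2 j=1: 3==3 emit, i++,j++
i=3 j=2: 4<9, i++
i=4 j=2: 10>9, j++
i=4 j=3: 10==10 emit, i++,j++
i=5 j=4: 12==12 emit, i++,j++
i=6 j=5: 13==13 emit, i++,j++
i=7 j=6: 22>15, j++
i=7 j=7: 22>19, j++
i=7 j=8: 22<27, i++
i=8 j=8: 24<27, i++
i=9 j=8: 29>27, j++
i=9 j=9: 29>28, j++
i=9 j=10: 29==29 emit, i++,j++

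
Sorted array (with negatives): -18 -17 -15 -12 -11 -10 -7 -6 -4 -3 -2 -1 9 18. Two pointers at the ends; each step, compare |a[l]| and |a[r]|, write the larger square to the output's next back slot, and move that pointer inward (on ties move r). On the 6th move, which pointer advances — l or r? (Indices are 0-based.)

l

[0,13] |-18|<=|18| out[13]=324 → r--
[0,12] |-18|>|9| out[12]=324 → l++
[1,12] |-17|>|9| out[11]=289 → l++
[2,12] |-15|>|9| out[10]=225 → l++
[3,12] |-12|>|9| out[9]=144 → l++
[4,12] |-11|>|9| out[8]=121 → l++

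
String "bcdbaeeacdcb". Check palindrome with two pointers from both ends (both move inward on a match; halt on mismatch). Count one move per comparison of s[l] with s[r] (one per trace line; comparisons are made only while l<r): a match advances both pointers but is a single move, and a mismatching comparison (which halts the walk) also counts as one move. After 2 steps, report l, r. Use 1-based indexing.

[1,12] 'b'=='b' → l++,r--
[2,11] 'c'=='c' → l++,r--

l=3, r=10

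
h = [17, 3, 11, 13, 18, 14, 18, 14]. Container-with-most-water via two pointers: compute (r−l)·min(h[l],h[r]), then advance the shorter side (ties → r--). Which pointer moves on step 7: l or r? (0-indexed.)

r

[0,7] min(17,14)*7=98 best=98 * → r--
[0,6] min(17,18)*6=102 best=102 * → l++
[1,6] min(3,18)*5=15 best=102 → l++
[2,6] min(11,18)*4=44 best=102 → l++
[3,6] min(13,18)*3=39 best=102 → l++
[4,6] min(18,18)*2=36 best=102 → r--
[4,5] min(18,14)*1=14 best=102 → r--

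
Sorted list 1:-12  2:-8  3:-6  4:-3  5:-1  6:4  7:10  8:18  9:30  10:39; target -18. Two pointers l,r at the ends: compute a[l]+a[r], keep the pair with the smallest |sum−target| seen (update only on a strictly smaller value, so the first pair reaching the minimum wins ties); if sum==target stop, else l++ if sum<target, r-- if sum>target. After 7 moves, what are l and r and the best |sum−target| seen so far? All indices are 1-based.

l=1, r=3, best |Δ|=3

[1,10] -12+39=27 d=45 * → r--
[1,9] -12+30=18 d=36 * → r--
[1,8] -12+18=6 d=24 * → r--
[1,7] -12+10=-2 d=16 * → r--
[1,6] -12+4=-8 d=10 * → r--
[1,5] -12+-1=-13 d=5 * → r--
[1,4] -12+-3=-15 d=3 * → r--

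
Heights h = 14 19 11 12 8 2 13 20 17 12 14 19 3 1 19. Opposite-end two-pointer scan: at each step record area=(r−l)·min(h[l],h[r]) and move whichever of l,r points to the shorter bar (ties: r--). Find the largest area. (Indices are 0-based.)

max area = 247

l=0 r=14: min(14,19)*14=196 best=196 *, l++
l=1 r=14: min(19,19)*13=247 best=247 *, r--
l=1 r=13: min(19,1)*12=12 best=247, r--
l=1 r=12: min(19,3)*11=33 best=247, r--
l=1 r=11: min(19,19)*10=190 best=247, r--
l=1 r=10: min(19,14)*9=126 best=247, r--
l=1 r=9: min(19,12)*8=96 best=247, r--
l=1 r=8: min(19,17)*7=119 best=247, r--
l=1 r=7: min(19,20)*6=114 best=247, l++
l=2 r=7: min(11,20)*5=55 best=247, l++
l=3 r=7: min(12,20)*4=48 best=247, l++
l=4 r=7: min(8,20)*3=24 best=247, l++
l=5 r=7: min(2,20)*2=4 best=247, l++
l=6 r=7: min(13,20)*1=13 best=247, l++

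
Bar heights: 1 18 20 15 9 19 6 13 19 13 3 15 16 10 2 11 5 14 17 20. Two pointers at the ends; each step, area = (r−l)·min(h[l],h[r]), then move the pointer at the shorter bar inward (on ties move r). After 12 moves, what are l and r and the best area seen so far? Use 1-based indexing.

l=3, r=10, best area=340

l=1 r=20: min(1,20)*19=19 best=19 *, l++
l=2 r=20: min(18,20)*18=324 best=324 *, l++
l=3 r=20: min(20,20)*17=340 best=340 *, r--
l=3 r=19: min(20,17)*16=272 best=340, r--
l=3 r=18: min(20,14)*15=210 best=340, r--
l=3 r=17: min(20,5)*14=70 best=340, r--
l=3 r=16: min(20,11)*13=143 best=340, r--
l=3 r=15: min(20,2)*12=24 best=340, r--
l=3 r=14: min(20,10)*11=110 best=340, r--
l=3 r=13: min(20,16)*10=160 best=340, r--
l=3 r=12: min(20,15)*9=135 best=340, r--
l=3 r=11: min(20,3)*8=24 best=340, r--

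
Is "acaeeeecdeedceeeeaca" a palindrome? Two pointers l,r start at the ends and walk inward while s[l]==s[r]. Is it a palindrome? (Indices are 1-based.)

palindrome

l=1 r=20: 'a'=='a', l++,r--
l=2 r=19: 'c'=='c', l++,r--
l=3 r=18: 'a'=='a', l++,r--
l=4 r=17: 'e'=='e', l++,r--
l=5 r=16: 'e'=='e', l++,r--
l=6 r=15: 'e'=='e', l++,r--
l=7 r=14: 'e'=='e', l++,r--
l=8 r=13: 'c'=='c', l++,r--
l=9 r=12: 'd'=='d', l++,r--
l=10 r=11: 'e'=='e', l++,r--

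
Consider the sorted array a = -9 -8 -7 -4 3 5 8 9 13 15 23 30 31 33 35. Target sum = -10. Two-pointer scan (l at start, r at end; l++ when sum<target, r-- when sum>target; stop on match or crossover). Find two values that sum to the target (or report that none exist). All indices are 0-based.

[0,14] -9+35=26 >-10 → r--
[0,13] -9+33=24 >-10 → r--
[0,12] -9+31=22 >-10 → r--
[0,11] -9+30=21 >-10 → r--
[0,10] -9+23=14 >-10 → r--
[0,9] -9+15=6 >-10 → r--
[0,8] -9+13=4 >-10 → r--
[0,7] -9+9=0 >-10 → r--
[0,6] -9+8=-1 >-10 → r--
[0,5] -9+5=-4 >-10 → r--
[0,4] -9+3=-6 >-10 → r--
[0,3] -9+-4=-13 <-10 → l++
[1,3] -8+-4=-12 <-10 → l++
[2,3] -7+-4=-11 <-10 → l++

no pair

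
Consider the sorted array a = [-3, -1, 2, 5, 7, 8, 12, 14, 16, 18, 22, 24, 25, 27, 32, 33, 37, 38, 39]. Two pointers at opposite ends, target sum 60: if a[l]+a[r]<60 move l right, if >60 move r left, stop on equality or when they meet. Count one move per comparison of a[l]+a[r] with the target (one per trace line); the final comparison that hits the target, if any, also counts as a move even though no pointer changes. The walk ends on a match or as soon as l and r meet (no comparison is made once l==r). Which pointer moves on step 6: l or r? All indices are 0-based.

l

l=0 r=18: -3+39=36 <60, l++
l=1 r=18: -1+39=38 <60, l++
l=2 r=18: 2+39=41 <60, l++
l=3 r=18: 5+39=44 <60, l++
l=4 r=18: 7+39=46 <60, l++
l=5 r=18: 8+39=47 <60, l++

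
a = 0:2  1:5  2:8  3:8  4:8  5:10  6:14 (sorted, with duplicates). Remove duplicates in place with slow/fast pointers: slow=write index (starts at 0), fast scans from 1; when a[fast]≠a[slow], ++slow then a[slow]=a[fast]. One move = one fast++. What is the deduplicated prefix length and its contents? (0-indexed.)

slow=0 fast=1: a[fast]=5≠a[slow]=2 write a[1]=5, slow++,fast++
slow=1 fast=2: a[fast]=8≠a[slow]=5 write a[2]=8, slow++,fast++
slow=2 fast=3: a[fast]=8=a[slow] dup, fast++
slow=2 fast=4: a[fast]=8=a[slow] dup, fast++
slow=2 fast=5: a[fast]=10≠a[slow]=8 write a[3]=10, slow++,fast++
slow=3 fast=6: a[fast]=14≠a[slow]=10 write a[4]=14, slow++,fast++

length 5; prefix = [2, 5, 8, 10, 14]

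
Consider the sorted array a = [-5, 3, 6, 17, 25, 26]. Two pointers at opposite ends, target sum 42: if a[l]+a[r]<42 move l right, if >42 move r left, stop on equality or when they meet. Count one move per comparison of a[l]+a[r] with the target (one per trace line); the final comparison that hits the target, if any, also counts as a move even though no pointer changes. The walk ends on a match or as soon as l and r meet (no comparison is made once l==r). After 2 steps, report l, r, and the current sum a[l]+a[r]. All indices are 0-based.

l=0 r=5: -5+26=21 <42, l++
l=1 r=5: 3+26=29 <42, l++

l=2, r=5, sum=32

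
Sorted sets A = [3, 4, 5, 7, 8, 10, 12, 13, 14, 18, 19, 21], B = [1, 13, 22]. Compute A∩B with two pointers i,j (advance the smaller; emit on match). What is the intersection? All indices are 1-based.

i=1 j=1: 3>1, j++
i=1 j=2: 3<13, i++
i=2 j=2: 4<13, i++
i=3 j=2: 5<13, i++
i=4 j=2: 7<13, i++
i=5 j=2: 8<13, i++
i=6 j=2: 10<13, i++
i=7 j=2: 12<13, i++
i=8 j=2: 13==13 emit, i++,j++
i=9 j=3: 14<22, i++
i=10 j=3: 18<22, i++
i=11 j=3: 19<22, i++
i=12 j=3: 21<22, i++

intersection = [13]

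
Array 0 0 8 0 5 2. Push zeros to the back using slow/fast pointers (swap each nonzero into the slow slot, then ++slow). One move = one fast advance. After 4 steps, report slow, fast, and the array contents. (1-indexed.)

slow=1 fast=1: a[fast]=0, fast++
slow=1 fast=2: a[fast]=0, fast++
slow=1 fast=3: a[fast]=8≠0 swap→a[1]=8, slow++,fast++
slow=2 fast=4: a[fast]=0, fast++

slow=2, fast=5, a=[8, 0, 0, 0, 5, 2]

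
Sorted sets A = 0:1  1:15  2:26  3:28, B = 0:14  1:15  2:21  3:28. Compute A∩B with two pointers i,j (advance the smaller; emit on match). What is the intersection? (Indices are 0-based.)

intersection = [15, 28]

i=0 j=0: 1<14, i++
i=1 j=0: 15>14, j++
i=1 j=1: 15==15 emit, i++,j++
i=2 j=2: 26>21, j++
i=2 j=3: 26<28, i++
i=3 j=3: 28==28 emit, i++,j++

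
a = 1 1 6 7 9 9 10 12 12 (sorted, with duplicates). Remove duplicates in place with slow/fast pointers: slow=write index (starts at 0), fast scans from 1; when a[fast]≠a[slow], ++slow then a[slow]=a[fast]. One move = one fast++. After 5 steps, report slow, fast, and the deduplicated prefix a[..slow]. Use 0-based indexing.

slow=0 fast=1: a[fast]=1=a[slow] dup, fast++
slow=0 fast=2: a[fast]=6≠a[slow]=1 write a[1]=6, slow++,fast++
slow=1 fast=3: a[fast]=7≠a[slow]=6 write a[2]=7, slow++,fast++
slow=2 fast=4: a[fast]=9≠a[slow]=7 write a[3]=9, slow++,fast++
slow=3 fast=5: a[fast]=9=a[slow] dup, fast++

slow=3, fast=6, prefix=[1, 6, 7, 9]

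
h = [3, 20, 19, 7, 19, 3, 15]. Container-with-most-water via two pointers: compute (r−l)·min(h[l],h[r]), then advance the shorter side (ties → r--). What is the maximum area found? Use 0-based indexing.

l=0 r=6: min(3,15)*6=18 best=18 *, l++
l=1 r=6: min(20,15)*5=75 best=75 *, r--
l=1 r=5: min(20,3)*4=12 best=75, r--
l=1 r=4: min(20,19)*3=57 best=75, r--
l=1 r=3: min(20,7)*2=14 best=75, r--
l=1 r=2: min(20,19)*1=19 best=75, r--

max area = 75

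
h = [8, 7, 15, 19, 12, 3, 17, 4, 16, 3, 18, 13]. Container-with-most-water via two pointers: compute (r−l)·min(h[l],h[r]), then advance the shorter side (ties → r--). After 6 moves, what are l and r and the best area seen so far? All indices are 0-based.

l=3, r=8, best area=126

[0,11] min(8,13)*11=88 best=88 * → l++
[1,11] min(7,13)*10=70 best=88 → l++
[2,11] min(15,13)*9=117 best=117 * → r--
[2,10] min(15,18)*8=120 best=120 * → l++
[3,10] min(19,18)*7=126 best=126 * → r--
[3,9] min(19,3)*6=18 best=126 → r--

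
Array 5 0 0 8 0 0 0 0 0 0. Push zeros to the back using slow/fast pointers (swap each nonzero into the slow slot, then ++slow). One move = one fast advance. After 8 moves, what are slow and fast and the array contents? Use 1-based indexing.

slow=3, fast=9, a=[5, 8, 0, 0, 0, 0, 0, 0, 0, 0]

(s=1,f=1) a[fast]=5≠0 swap→a[1]=5 → slow++,fast++
(s=2,f=2) a[fast]=0 → fast++
(s=2,f=3) a[fast]=0 → fast++
(s=2,f=4) a[fast]=8≠0 swap→a[2]=8 → slow++,fast++
(s=3,f=5) a[fast]=0 → fast++
(s=3,f=6) a[fast]=0 → fast++
(s=3,f=7) a[fast]=0 → fast++
(s=3,f=8) a[fast]=0 → fast++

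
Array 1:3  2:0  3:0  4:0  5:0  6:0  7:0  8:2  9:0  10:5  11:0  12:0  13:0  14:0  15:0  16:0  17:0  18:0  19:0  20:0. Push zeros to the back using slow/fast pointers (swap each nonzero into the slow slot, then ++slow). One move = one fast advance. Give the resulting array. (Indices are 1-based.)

[3, 2, 5, 0, 0, 0, 0, 0, 0, 0, 0, 0, 0, 0, 0, 0, 0, 0, 0, 0]

(s=1,f=1) a[fast]=3≠0 swap→a[1]=3 → slow++,fast++
(s=2,f=2) a[fast]=0 → fast++
(s=2,f=3) a[fast]=0 → fast++
(s=2,f=4) a[fast]=0 → fast++
(s=2,f=5) a[fast]=0 → fast++
(s=2,f=6) a[fast]=0 → fast++
(s=2,f=7) a[fast]=0 → fast++
(s=2,f=8) a[fast]=2≠0 swap→a[2]=2 → slow++,fast++
(s=3,f=9) a[fast]=0 → fast++
(s=3,f=10) a[fast]=5≠0 swap→a[3]=5 → slow++,fast++
(s=4,f=11) a[fast]=0 → fast++
(s=4,f=12) a[fast]=0 → fast++
(s=4,f=13) a[fast]=0 → fast++
(s=4,f=14) a[fast]=0 → fast++
(s=4,f=15) a[fast]=0 → fast++
(s=4,f=16) a[fast]=0 → fast++
(s=4,f=17) a[fast]=0 → fast++
(s=4,f=18) a[fast]=0 → fast++
(s=4,f=19) a[fast]=0 → fast++
(s=4,f=20) a[fast]=0 → fast++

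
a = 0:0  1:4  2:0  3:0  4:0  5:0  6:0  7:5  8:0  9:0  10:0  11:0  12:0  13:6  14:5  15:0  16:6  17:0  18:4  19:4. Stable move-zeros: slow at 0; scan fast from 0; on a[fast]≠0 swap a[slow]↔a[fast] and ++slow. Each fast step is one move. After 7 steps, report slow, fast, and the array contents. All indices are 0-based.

(s=0,f=0) a[fast]=0 → fast++
(s=0,f=1) a[fast]=4≠0 swap→a[0]=4 → slow++,fast++
(s=1,f=2) a[fast]=0 → fast++
(s=1,f=3) a[fast]=0 → fast++
(s=1,f=4) a[fast]=0 → fast++
(s=1,f=5) a[fast]=0 → fast++
(s=1,f=6) a[fast]=0 → fast++

slow=1, fast=7, a=[4, 0, 0, 0, 0, 0, 0, 5, 0, 0, 0, 0, 0, 6, 5, 0, 6, 0, 4, 4]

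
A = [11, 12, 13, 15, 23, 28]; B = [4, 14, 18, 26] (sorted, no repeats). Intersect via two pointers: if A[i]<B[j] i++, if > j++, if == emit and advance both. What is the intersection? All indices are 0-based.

i=0 j=0: 11>4, j++
i=0 j=1: 11<14, i++
i=1 j=1: 12<14, i++
i=2 j=1: 13<14, i++
i=3 j=1: 15>14, j++
i=3 j=2: 15<18, i++
i=4 j=2: 23>18, j++
i=4 j=3: 23<26, i++
i=5 j=3: 28>26, j++

intersection = []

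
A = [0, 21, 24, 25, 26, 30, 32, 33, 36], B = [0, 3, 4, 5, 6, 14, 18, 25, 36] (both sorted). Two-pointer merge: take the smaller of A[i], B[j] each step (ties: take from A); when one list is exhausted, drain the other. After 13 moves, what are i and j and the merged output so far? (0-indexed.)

i=5, j=8, merged so far=[0, 0, 3, 4, 5, 6, 14, 18, 21, 24, 25, 25, 26]

i=0 j=0: A[i]=0<=B[j]=0 take 0, i++
i=1 j=0: A[i]=21>B[j]=0 take 0, j++
i=1 j=1: A[i]=21>B[j]=3 take 3, j++
i=1 j=2: A[i]=21>B[j]=4 take 4, j++
i=1 j=3: A[i]=21>B[j]=5 take 5, j++
i=1 j=4: A[i]=21>B[j]=6 take 6, j++
i=1 j=5: A[i]=21>B[j]=14 take 14, j++
i=1 j=6: A[i]=21>B[j]=18 take 18, j++
i=1 j=7: A[i]=21<=B[j]=25 take 21, i++
i=2 j=7: A[i]=24<=B[j]=25 take 24, i++
i=3 j=7: A[i]=25<=B[j]=25 take 25, i++
i=4 j=7: A[i]=26>B[j]=25 take 25, j++
i=4 j=8: A[i]=26<=B[j]=36 take 26, i++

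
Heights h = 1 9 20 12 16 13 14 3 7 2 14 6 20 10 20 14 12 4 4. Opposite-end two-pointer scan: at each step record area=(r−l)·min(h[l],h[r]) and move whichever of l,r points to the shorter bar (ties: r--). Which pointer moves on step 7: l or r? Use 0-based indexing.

r

[0,18] min(1,4)*18=18 best=18 * → l++
[1,18] min(9,4)*17=68 best=68 * → r--
[1,17] min(9,4)*16=64 best=68 → r--
[1,16] min(9,12)*15=135 best=135 * → l++
[2,16] min(20,12)*14=168 best=168 * → r--
[2,15] min(20,14)*13=182 best=182 * → r--
[2,14] min(20,20)*12=240 best=240 * → r--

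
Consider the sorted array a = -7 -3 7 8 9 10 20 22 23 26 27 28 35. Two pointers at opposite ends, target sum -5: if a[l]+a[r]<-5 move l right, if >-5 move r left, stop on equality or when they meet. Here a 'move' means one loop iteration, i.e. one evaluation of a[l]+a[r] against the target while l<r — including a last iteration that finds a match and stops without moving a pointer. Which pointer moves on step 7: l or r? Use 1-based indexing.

[1,13] -7+35=28 >-5 → r--
[1,12] -7+28=21 >-5 → r--
[1,11] -7+27=20 >-5 → r--
[1,10] -7+26=19 >-5 → r--
[1,9] -7+23=16 >-5 → r--
[1,8] -7+22=15 >-5 → r--
[1,7] -7+20=13 >-5 → r--

r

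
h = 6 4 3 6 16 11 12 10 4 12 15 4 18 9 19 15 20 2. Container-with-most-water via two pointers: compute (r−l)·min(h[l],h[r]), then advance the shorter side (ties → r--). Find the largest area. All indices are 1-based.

max area = 192

[1,18] min(6,2)*17=34 best=34 * → r--
[1,17] min(6,20)*16=96 best=96 * → l++
[2,17] min(4,20)*15=60 best=96 → l++
[3,17] min(3,20)*14=42 best=96 → l++
[4,17] min(6,20)*13=78 best=96 → l++
[5,17] min(16,20)*12=192 best=192 * → l++
[6,17] min(11,20)*11=121 best=192 → l++
[7,17] min(12,20)*10=120 best=192 → l++
[8,17] min(10,20)*9=90 best=192 → l++
[9,17] min(4,20)*8=32 best=192 → l++
[10,17] min(12,20)*7=84 best=192 → l++
[11,17] min(15,20)*6=90 best=192 → l++
[12,17] min(4,20)*5=20 best=192 → l++
[13,17] min(18,20)*4=72 best=192 → l++
[14,17] min(9,20)*3=27 best=192 → l++
[15,17] min(19,20)*2=38 best=192 → l++
[16,17] min(15,20)*1=15 best=192 → l++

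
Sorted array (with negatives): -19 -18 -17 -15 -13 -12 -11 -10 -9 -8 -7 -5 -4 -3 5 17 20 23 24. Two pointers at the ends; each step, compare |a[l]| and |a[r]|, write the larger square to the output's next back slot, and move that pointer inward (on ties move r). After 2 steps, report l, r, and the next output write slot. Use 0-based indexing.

l=0, r=16, next write slot=16

[0,18] |-19|<=|24| out[18]=576 → r--
[0,17] |-19|<=|23| out[17]=529 → r--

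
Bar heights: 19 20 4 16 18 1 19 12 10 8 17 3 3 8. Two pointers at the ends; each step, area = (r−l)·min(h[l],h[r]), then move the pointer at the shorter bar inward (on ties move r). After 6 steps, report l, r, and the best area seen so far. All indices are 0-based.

l=0 r=13: min(19,8)*13=104 best=104 *, r--
l=0 r=12: min(19,3)*12=36 best=104, r--
l=0 r=11: min(19,3)*11=33 best=104, r--
l=0 r=10: min(19,17)*10=170 best=170 *, r--
l=0 r=9: min(19,8)*9=72 best=170, r--
l=0 r=8: min(19,10)*8=80 best=170, r--

l=0, r=7, best area=170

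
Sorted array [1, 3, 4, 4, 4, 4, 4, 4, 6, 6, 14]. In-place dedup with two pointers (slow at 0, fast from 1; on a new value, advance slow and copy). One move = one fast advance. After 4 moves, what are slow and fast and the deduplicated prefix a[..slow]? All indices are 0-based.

slow=2, fast=5, prefix=[1, 3, 4]

(s=0,f=1) a[fast]=3≠a[slow]=1 write a[1]=3 → slow++,fast++
(s=1,f=2) a[fast]=4≠a[slow]=3 write a[2]=4 → slow++,fast++
(s=2,f=3) a[fast]=4=a[slow] dup → fast++
(s=2,f=4) a[fast]=4=a[slow] dup → fast++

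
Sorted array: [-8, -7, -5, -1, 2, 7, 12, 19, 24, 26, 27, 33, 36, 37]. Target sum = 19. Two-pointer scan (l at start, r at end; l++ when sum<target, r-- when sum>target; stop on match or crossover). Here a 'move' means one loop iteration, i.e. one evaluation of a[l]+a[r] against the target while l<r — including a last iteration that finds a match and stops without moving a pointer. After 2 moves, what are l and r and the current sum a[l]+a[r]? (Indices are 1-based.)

l=1, r=12, sum=25

[1,14] -8+37=29 >19 → r--
[1,13] -8+36=28 >19 → r--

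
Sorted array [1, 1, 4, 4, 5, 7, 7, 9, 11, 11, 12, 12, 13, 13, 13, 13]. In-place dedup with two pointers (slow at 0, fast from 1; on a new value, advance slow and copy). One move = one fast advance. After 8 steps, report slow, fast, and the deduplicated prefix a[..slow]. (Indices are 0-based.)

slow=5, fast=9, prefix=[1, 4, 5, 7, 9, 11]

(s=0,f=1) a[fast]=1=a[slow] dup → fast++
(s=0,f=2) a[fast]=4≠a[slow]=1 write a[1]=4 → slow++,fast++
(s=1,f=3) a[fast]=4=a[slow] dup → fast++
(s=1,f=4) a[fast]=5≠a[slow]=4 write a[2]=5 → slow++,fast++
(s=2,f=5) a[fast]=7≠a[slow]=5 write a[3]=7 → slow++,fast++
(s=3,f=6) a[fast]=7=a[slow] dup → fast++
(s=3,f=7) a[fast]=9≠a[slow]=7 write a[4]=9 → slow++,fast++
(s=4,f=8) a[fast]=11≠a[slow]=9 write a[5]=11 → slow++,fast++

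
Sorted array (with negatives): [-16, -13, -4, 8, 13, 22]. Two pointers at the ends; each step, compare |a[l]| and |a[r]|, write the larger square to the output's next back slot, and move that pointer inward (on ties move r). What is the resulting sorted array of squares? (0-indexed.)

[0,5] |-16|<=|22| out[5]=484 → r--
[0,4] |-16|>|13| out[4]=256 → l++
[1,4] |-13|<=|13| out[3]=169 → r--
[1,3] |-13|>|8| out[2]=169 → l++
[2,3] |-4|<=|8| out[1]=64 → r--
[2,2] |-4|<=|-4| out[0]=16 → r--

[16, 64, 169, 169, 256, 484]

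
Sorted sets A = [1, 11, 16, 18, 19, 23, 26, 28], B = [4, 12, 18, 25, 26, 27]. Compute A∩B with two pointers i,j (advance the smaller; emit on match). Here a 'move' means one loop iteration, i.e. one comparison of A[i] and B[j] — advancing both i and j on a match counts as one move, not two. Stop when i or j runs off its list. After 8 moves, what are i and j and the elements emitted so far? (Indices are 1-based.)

[i=1,j=1] 1<4 → i++
[i=2,j=1] 11>4 → j++
[i=2,j=2] 11<12 → i++
[i=3,j=2] 16>12 → j++
[i=3,j=3] 16<18 → i++
[i=4,j=3] 18==18 emit → i++,j++
[i=5,j=4] 19<25 → i++
[i=6,j=4] 23<25 → i++

i=7, j=4, emitted=[18]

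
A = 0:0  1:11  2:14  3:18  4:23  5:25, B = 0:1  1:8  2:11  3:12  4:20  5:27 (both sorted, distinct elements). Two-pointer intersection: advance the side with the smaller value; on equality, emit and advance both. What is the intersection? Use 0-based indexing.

[i=0,j=0] 0<1 → i++
[i=1,j=0] 11>1 → j++
[i=1,j=1] 11>8 → j++
[i=1,j=2] 11==11 emit → i++,j++
[i=2,j=3] 14>12 → j++
[i=2,j=4] 14<20 → i++
[i=3,j=4] 18<20 → i++
[i=4,j=4] 23>20 → j++
[i=4,j=5] 23<27 → i++
[i=5,j=5] 25<27 → i++

intersection = [11]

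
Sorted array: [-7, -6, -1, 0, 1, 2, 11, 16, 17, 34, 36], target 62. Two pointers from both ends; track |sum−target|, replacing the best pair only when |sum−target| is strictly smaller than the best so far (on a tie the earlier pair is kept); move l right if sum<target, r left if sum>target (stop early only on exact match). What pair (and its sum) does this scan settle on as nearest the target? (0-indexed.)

pair (34, 36) with sum 70 (|Δ|=8)

l=0 r=10: -7+36=29 d=33 *, l++
l=1 r=10: -6+36=30 d=32 *, l++
l=2 r=10: -1+36=35 d=27 *, l++
l=3 r=10: 0+36=36 d=26 *, l++
l=4 r=10: 1+36=37 d=25 *, l++
l=5 r=10: 2+36=38 d=24 *, l++
l=6 r=10: 11+36=47 d=15 *, l++
l=7 r=10: 16+36=52 d=10 *, l++
l=8 r=10: 17+36=53 d=9 *, l++
l=9 r=10: 34+36=70 d=8 *, r--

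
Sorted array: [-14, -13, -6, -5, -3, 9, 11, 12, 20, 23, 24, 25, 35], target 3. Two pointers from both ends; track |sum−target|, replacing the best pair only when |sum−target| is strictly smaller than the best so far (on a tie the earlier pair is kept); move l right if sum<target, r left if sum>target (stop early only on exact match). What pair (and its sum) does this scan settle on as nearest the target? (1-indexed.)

[1,13] -14+35=21 d=18 * → r--
[1,12] -14+25=11 d=8 * → r--
[1,11] -14+24=10 d=7 * → r--
[1,10] -14+23=9 d=6 * → r--
[1,9] -14+20=6 d=3 * → r--
[1,8] -14+12=-2 d=5 → l++
[2,8] -13+12=-1 d=4 → l++
[3,8] -6+12=6 d=3 → r--
[3,7] -6+11=5 d=2 * → r--
[3,6] -6+9=3 d=0 * → stop

pair (-6, 9) with sum 3 (|Δ|=0)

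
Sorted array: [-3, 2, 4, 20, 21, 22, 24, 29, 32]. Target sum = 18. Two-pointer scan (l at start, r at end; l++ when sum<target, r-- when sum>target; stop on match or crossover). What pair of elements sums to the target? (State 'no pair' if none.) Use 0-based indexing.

(-3, 21)

[0,8] -3+32=29 >18 → r--
[0,7] -3+29=26 >18 → r--
[0,6] -3+24=21 >18 → r--
[0,5] -3+22=19 >18 → r--
[0,4] -3+21=18 → found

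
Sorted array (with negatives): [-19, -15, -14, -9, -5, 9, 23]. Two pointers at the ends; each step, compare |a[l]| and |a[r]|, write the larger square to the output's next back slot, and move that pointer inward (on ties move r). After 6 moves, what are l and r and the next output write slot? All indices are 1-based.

[1,7] |-19|<=|23| out[7]=529 → r--
[1,6] |-19|>|9| out[6]=361 → l++
[2,6] |-15|>|9| out[5]=225 → l++
[3,6] |-14|>|9| out[4]=196 → l++
[4,6] |-9|<=|9| out[3]=81 → r--
[4,5] |-9|>|-5| out[2]=81 → l++

l=5, r=5, next write slot=1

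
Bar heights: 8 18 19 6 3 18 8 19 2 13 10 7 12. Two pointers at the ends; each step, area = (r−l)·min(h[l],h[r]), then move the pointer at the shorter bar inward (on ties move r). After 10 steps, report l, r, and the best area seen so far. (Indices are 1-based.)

l=3, r=5, best area=132

[1,13] min(8,12)*12=96 best=96 * → l++
[2,13] min(18,12)*11=132 best=132 * → r--
[2,12] min(18,7)*10=70 best=132 → r--
[2,11] min(18,10)*9=90 best=132 → r--
[2,10] min(18,13)*8=104 best=132 → r--
[2,9] min(18,2)*7=14 best=132 → r--
[2,8] min(18,19)*6=108 best=132 → l++
[3,8] min(19,19)*5=95 best=132 → r--
[3,7] min(19,8)*4=32 best=132 → r--
[3,6] min(19,18)*3=54 best=132 → r--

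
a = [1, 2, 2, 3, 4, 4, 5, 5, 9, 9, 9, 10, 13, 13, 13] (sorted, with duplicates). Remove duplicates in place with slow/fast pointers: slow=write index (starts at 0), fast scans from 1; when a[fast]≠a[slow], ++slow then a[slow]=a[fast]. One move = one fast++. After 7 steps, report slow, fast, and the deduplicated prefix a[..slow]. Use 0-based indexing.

slow=4, fast=8, prefix=[1, 2, 3, 4, 5]

slow=0 fast=1: a[fast]=2≠a[slow]=1 write a[1]=2, slow++,fast++
slow=1 fast=2: a[fast]=2=a[slow] dup, fast++
slow=1 fast=3: a[fast]=3≠a[slow]=2 write a[2]=3, slow++,fast++
slow=2 fast=4: a[fast]=4≠a[slow]=3 write a[3]=4, slow++,fast++
slow=3 fast=5: a[fast]=4=a[slow] dup, fast++
slow=3 fast=6: a[fast]=5≠a[slow]=4 write a[4]=5, slow++,fast++
slow=4 fast=7: a[fast]=5=a[slow] dup, fast++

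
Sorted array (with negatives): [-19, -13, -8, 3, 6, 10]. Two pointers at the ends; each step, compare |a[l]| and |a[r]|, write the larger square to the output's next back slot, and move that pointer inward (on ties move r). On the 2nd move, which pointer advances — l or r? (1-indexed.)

l

l=1 r=6: |-19|>|10| out[6]=361, l++
l=2 r=6: |-13|>|10| out[5]=169, l++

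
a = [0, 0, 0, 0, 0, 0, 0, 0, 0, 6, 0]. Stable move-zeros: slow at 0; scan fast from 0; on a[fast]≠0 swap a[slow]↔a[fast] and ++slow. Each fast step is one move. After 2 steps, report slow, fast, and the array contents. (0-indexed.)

slow=0, fast=2, a=[0, 0, 0, 0, 0, 0, 0, 0, 0, 6, 0]

(s=0,f=0) a[fast]=0 → fast++
(s=0,f=1) a[fast]=0 → fast++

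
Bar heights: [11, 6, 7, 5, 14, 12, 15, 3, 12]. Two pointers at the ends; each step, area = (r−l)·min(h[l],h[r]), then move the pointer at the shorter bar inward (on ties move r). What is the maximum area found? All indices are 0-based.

l=0 r=8: min(11,12)*8=88 best=88 *, l++
l=1 r=8: min(6,12)*7=42 best=88, l++
l=2 r=8: min(7,12)*6=42 best=88, l++
l=3 r=8: min(5,12)*5=25 best=88, l++
l=4 r=8: min(14,12)*4=48 best=88, r--
l=4 r=7: min(14,3)*3=9 best=88, r--
l=4 r=6: min(14,15)*2=28 best=88, l++
l=5 r=6: min(12,15)*1=12 best=88, l++

max area = 88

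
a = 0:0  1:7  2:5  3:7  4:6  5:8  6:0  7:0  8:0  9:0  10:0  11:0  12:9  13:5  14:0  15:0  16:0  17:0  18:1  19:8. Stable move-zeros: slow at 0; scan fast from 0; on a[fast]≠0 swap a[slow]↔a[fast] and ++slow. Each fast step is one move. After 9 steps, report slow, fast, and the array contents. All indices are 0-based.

slow=0 fast=0: a[fast]=0, fast++
slow=0 fast=1: a[fast]=7≠0 swap→a[0]=7, slow++,fast++
slow=1 fast=2: a[fast]=5≠0 swap→a[1]=5, slow++,fast++
slow=2 fast=3: a[fast]=7≠0 swap→a[2]=7, slow++,fast++
slow=3 fast=4: a[fast]=6≠0 swap→a[3]=6, slow++,fast++
slow=4 fast=5: a[fast]=8≠0 swap→a[4]=8, slow++,fast++
slow=5 fast=6: a[fast]=0, fast++
slow=5 fast=7: a[fast]=0, fast++
slow=5 fast=8: a[fast]=0, fast++

slow=5, fast=9, a=[7, 5, 7, 6, 8, 0, 0, 0, 0, 0, 0, 0, 9, 5, 0, 0, 0, 0, 1, 8]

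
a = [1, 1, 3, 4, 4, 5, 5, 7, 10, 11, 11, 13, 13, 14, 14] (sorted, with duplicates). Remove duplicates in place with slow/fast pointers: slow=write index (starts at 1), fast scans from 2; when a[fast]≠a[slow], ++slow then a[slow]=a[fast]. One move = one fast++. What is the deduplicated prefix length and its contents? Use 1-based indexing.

slow=1 fast=2: a[fast]=1=a[slow] dup, fast++
slow=1 fast=3: a[fast]=3≠a[slow]=1 write a[2]=3, slow++,fast++
slow=2 fast=4: a[fast]=4≠a[slow]=3 write a[3]=4, slow++,fast++
slow=3 fast=5: a[fast]=4=a[slow] dup, fast++
slow=3 fast=6: a[fast]=5≠a[slow]=4 write a[4]=5, slow++,fast++
slow=4 fast=7: a[fast]=5=a[slow] dup, fast++
slow=4 fast=8: a[fast]=7≠a[slow]=5 write a[5]=7, slow++,fast++
slow=5 fast=9: a[fast]=10≠a[slow]=7 write a[6]=10, slow++,fast++
slow=6 fast=10: a[fast]=11≠a[slow]=10 write a[7]=11, slow++,fast++
slow=7 fast=11: a[fast]=11=a[slow] dup, fast++
slow=7 fast=12: a[fast]=13≠a[slow]=11 write a[8]=13, slow++,fast++
slow=8 fast=13: a[fast]=13=a[slow] dup, fast++
slow=8 fast=14: a[fast]=14≠a[slow]=13 write a[9]=14, slow++,fast++
slow=9 fast=15: a[fast]=14=a[slow] dup, fast++

length 9; prefix = [1, 3, 4, 5, 7, 10, 11, 13, 14]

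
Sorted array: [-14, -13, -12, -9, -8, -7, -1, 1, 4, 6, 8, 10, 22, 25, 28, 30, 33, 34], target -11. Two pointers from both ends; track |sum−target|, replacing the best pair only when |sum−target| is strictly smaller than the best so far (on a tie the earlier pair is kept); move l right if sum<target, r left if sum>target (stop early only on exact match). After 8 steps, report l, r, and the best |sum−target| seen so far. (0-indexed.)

l=0 r=17: -14+34=20 d=31 *, r--
l=0 r=16: -14+33=19 d=30 *, r--
l=0 r=15: -14+30=16 d=27 *, r--
l=0 r=14: -14+28=14 d=25 *, r--
l=0 r=13: -14+25=11 d=22 *, r--
l=0 r=12: -14+22=8 d=19 *, r--
l=0 r=11: -14+10=-4 d=7 *, r--
l=0 r=10: -14+8=-6 d=5 *, r--

l=0, r=9, best |Δ|=5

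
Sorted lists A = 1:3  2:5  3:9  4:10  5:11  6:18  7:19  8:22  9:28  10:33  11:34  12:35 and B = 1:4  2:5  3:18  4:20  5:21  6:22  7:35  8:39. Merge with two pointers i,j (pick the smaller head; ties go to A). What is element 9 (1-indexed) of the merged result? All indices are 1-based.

merged[9] = 18

[i=1,j=1] A[i]=3<=B[j]=4 take 3 → i++
[i=2,j=1] A[i]=5>B[j]=4 take 4 → j++
[i=2,j=2] A[i]=5<=B[j]=5 take 5 → i++
[i=3,j=2] A[i]=9>B[j]=5 take 5 → j++
[i=3,j=3] A[i]=9<=B[j]=18 take 9 → i++
[i=4,j=3] A[i]=10<=B[j]=18 take 10 → i++
[i=5,j=3] A[i]=11<=B[j]=18 take 11 → i++
[i=6,j=3] A[i]=18<=B[j]=18 take 18 → i++
[i=7,j=3] A[i]=19>B[j]=18 take 18 → j++
[i=7,j=4] A[i]=19<=B[j]=20 take 19 → i++
[i=8,j=4] A[i]=22>B[j]=20 take 20 → j++
[i=8,j=5] A[i]=22>B[j]=21 take 21 → j++
[i=8,j=6] A[i]=22<=B[j]=22 take 22 → i++
[i=9,j=6] A[i]=28>B[j]=22 take 22 → j++
[i=9,j=7] A[i]=28<=B[j]=35 take 28 → i++
[i=10,j=7] A[i]=33<=B[j]=35 take 33 → i++
[i=11,j=7] A[i]=34<=B[j]=35 take 34 → i++
[i=12,j=7] A[i]=35<=B[j]=35 take 35 → i++
[i=13,j=7] A done, take B[j]=35 → j++
[i=13,j=8] A done, take B[j]=39 → j++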